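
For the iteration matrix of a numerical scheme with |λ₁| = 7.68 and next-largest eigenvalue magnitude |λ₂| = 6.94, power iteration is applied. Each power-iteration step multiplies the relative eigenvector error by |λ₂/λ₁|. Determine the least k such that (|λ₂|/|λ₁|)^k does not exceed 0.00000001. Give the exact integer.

182

|λ₂/λ₁| = 6.94/7.68 = 0.90365
Need k ≥ ln(0.00000001) / ln(0.90365) = -18.4207 / -0.1013 ≈ 181.811
Smallest integer k satisfying the bound: 182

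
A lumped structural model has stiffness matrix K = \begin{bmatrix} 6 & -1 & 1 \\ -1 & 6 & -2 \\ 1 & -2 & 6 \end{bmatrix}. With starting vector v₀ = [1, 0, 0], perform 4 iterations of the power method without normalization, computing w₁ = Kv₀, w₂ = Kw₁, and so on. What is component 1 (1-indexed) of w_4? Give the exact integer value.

1836

w1 = Kv₀ = (6·1 + (-1)·0 + 1·0; (-1)·1 + 6·0 + (-2)·0; 1·1 + (-2)·0 + 6·0) = (6, -1, 1)
w2 = Kw1 = (6·6 + (-1)·(-1) + 1·1; (-1)·6 + 6·(-1) + (-2)·1; 1·6 + (-2)·(-1) + 6·1) = (38, -14, 14)
w3 = Kw2 = (256, -150, 150)
w4 = Kw3 = (1836, -1456, 1456)
The requested component of w4 is 1836.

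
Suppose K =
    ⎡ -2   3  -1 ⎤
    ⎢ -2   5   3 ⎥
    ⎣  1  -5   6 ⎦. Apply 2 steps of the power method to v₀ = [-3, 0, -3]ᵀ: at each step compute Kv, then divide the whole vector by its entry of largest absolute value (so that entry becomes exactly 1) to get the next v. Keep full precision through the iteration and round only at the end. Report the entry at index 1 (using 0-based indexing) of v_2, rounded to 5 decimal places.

Kv0 = (9.000000, -3.000000, -21.000000); divide by -21.000000 → v1 = (-0.428571, 0.142857, 1.000000)
Kv1 = (0.285714, 4.571429, 4.857143); divide by 4.857143 → v2 = (0.058824, 0.941176, 1.000000)
Requested entry of v2: -96/-102 = 0.94118

0.94118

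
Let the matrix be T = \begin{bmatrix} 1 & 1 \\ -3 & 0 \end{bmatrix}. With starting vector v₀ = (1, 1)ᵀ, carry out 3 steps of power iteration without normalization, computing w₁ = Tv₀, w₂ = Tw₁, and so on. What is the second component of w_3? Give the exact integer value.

3

w1 = Tv₀ = (1·1 + 1·1; (-3)·1 + 0·1) = (2, -3)
w2 = Tw1 = (1·2 + 1·(-3); (-3)·2 + 0·(-3)) = (-1, -6)
w3 = Tw2 = (-7, 3)
The requested component of w3 is 3.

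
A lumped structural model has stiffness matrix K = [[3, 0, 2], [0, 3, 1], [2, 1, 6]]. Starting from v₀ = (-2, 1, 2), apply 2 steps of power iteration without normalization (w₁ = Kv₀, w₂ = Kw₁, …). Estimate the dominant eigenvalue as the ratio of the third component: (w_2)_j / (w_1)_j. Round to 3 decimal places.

w1 = Kv₀ = (3·(-2) + 0·1 + 2·2; 0·(-2) + 3·1 + 1·2; 2·(-2) + 1·1 + 6·2) = (-2, 5, 9)
w2 = Kw1 = (3·(-2) + 0·5 + 2·9; 0·(-2) + 3·5 + 1·9; 2·(-2) + 1·5 + 6·9) = (12, 24, 55)
Ratio at component: 55 / 9 = 6.111

λ ≈ 6.111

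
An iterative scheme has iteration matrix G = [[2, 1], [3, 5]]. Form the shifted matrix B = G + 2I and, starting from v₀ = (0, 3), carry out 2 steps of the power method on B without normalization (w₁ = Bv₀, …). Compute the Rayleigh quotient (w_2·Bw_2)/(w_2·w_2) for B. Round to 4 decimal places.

μ ≈ 7.6814

B = G + 2I has rows (4, 1); (3, 7)
w1 = Bv₀ = (4·0 + 1·3; 3·0 + 7·3) = (3, 21)
w2 = Bw1 = (4·3 + 1·21; 3·3 + 7·21) = (33, 156)
Bw2 = (288, 1191)
w2·Bw2 = 195300; w2·w2 = 25425; μ ≈ 195300/25425 = 7.6814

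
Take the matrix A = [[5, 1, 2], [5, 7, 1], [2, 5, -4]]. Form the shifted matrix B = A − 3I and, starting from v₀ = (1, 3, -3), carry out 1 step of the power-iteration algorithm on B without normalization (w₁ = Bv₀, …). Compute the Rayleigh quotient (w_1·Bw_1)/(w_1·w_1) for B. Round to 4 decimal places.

B = A − 3I has rows (2, 1, 2); (5, 4, 1); (2, 5, -7)
w1 = Bv₀ = (-1, 14, 38)
Bw1 = (88, 89, -198)
w1·Bw1 = -6366; w1·w1 = 1641; μ ≈ -6366/1641 = -3.8793

μ ≈ -3.8793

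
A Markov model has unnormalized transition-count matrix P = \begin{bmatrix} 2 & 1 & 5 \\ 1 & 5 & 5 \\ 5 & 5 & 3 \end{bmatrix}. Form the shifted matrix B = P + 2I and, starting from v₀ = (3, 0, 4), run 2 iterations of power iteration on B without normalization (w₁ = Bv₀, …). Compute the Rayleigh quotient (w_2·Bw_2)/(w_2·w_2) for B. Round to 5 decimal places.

μ ≈ 12.94126

B = P + 2I has rows (4, 1, 5); (1, 7, 5); (5, 5, 5)
w1 = Bv₀ = (4·3 + 1·0 + 5·4; 1·3 + 7·0 + 5·4; 5·3 + 5·0 + 5·4) = (32, 23, 35)
w2 = Bw1 = (4·32 + 1·23 + 5·35; 1·32 + 7·23 + 5·35; 5·32 + 5·23 + 5·35) = (326, 368, 450)
Bw2 = (3922, 5152, 5720)
w2·Bw2 = 5748508; w2·w2 = 444200; μ ≈ 5748508/444200 = 12.94126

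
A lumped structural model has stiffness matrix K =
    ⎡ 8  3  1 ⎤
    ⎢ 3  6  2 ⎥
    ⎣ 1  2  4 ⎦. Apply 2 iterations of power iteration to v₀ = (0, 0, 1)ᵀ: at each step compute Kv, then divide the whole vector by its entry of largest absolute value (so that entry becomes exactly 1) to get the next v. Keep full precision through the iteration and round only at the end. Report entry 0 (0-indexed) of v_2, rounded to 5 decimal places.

Kv0 = (1.000000, 2.000000, 4.000000); divide by 4.000000 → v1 = (0.250000, 0.500000, 1.000000)
Kv1 = (4.500000, 5.750000, 5.250000); divide by 5.750000 → v2 = (0.782609, 1.000000, 0.913043)
Requested entry of v2: 18/23 = 0.78261

0.78261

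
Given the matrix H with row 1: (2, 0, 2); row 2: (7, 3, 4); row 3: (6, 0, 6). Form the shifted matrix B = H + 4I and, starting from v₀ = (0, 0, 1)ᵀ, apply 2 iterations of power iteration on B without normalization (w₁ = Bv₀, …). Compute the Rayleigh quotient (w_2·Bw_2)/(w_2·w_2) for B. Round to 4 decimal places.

B = H + 4I has rows (6, 0, 2); (7, 7, 4); (6, 0, 10)
w1 = Bv₀ = (6·0 + 0·0 + 2·1; 7·0 + 7·0 + 4·1; 6·0 + 0·0 + 10·1) = (2, 4, 10)
w2 = Bw1 = (6·2 + 0·4 + 2·10; 7·2 + 7·4 + 4·10; 6·2 + 0·4 + 10·10) = (32, 82, 112)
Bw2 = (416, 1246, 1312)
w2·Bw2 = 262428; w2·w2 = 20292; μ ≈ 262428/20292 = 12.9326

12.9326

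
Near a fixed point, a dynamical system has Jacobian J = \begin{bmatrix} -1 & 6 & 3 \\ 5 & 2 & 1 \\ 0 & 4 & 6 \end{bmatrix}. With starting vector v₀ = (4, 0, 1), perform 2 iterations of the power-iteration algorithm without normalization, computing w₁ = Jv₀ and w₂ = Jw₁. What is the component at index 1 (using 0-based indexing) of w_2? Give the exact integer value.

w1 = Jv₀ = ((-1)·4 + 6·0 + 3·1; 5·4 + 2·0 + 1·1; 0·4 + 4·0 + 6·1) = (-1, 21, 6)
w2 = Jw1 = ((-1)·(-1) + 6·21 + 3·6; 5·(-1) + 2·21 + 1·6; 0·(-1) + 4·21 + 6·6) = (145, 43, 120)
The requested component of w2 is 43.

43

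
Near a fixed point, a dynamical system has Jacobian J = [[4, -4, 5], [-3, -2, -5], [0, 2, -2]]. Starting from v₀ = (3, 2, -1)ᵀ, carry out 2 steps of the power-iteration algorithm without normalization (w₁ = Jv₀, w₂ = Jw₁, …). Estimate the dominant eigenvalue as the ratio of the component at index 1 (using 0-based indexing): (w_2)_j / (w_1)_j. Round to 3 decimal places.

w1 = Jv₀ = (-1, -8, 6)
w2 = Jw1 = (58, -11, -28)
Ratio at component: -11 / -8 = 1.375

λ ≈ 1.375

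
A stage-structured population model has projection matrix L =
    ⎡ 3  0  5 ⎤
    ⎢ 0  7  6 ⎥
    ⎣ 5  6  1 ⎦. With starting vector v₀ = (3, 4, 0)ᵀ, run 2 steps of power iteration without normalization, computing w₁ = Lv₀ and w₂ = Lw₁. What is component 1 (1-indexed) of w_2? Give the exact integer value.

w1 = Lv₀ = (9, 28, 39)
w2 = Lw1 = (222, 430, 252)
The requested component of w2 is 222.

222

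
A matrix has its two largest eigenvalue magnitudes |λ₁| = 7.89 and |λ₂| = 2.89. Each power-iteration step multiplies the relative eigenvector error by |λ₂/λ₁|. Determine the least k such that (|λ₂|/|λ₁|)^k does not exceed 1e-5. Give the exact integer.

12

|λ₂/λ₁| = 2.89/7.89 = 0.36629
Need k ≥ ln(1e-5) / ln(0.36629) = -11.5129 / -1.0043 ≈ 11.463
Smallest integer k satisfying the bound: 12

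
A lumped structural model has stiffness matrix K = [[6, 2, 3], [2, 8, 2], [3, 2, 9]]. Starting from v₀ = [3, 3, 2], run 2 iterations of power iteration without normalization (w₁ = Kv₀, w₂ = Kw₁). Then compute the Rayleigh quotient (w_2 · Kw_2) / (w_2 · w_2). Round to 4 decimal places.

12.5083

w1 = Kv₀ = (6·3 + 2·3 + 3·2; 2·3 + 8·3 + 2·2; 3·3 + 2·3 + 9·2) = (30, 34, 33)
w2 = Kw1 = (6·30 + 2·34 + 3·33; 2·30 + 8·34 + 2·33; 3·30 + 2·34 + 9·33) = (347, 398, 455)
Kw2 = (4243, 4788, 5932)
w2·Kw2 = 347·4243 + 398·4788 + 455·5932 = 6077005; w2·w2 = 347·347 + 398·398 + 455·455 = 485838
λ ≈ 6077005/485838 = 12.5083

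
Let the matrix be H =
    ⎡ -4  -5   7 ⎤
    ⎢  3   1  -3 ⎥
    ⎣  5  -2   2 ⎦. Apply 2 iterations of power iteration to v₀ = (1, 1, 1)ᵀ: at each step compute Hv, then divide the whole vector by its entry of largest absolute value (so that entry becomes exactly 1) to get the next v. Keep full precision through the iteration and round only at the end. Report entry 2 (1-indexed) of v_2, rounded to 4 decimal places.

-0.5263

Hv0 = (-2.00000, 1.00000, 5.00000); divide by 5.00000 → v1 = (-0.40000, 0.20000, 1.00000)
Hv1 = (7.60000, -4.00000, -0.40000); divide by 7.60000 → v2 = (1.00000, -0.52632, -0.05263)
Requested entry of v2: -20/38 = -0.5263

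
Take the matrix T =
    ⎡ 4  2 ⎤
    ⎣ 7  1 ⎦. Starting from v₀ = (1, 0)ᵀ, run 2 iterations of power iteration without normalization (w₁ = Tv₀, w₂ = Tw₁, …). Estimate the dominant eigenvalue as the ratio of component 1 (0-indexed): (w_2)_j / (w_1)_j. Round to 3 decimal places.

λ ≈ 5.000

w1 = Tv₀ = (4, 7)
w2 = Tw1 = (30, 35)
Ratio at component: 35 / 7 = 5.000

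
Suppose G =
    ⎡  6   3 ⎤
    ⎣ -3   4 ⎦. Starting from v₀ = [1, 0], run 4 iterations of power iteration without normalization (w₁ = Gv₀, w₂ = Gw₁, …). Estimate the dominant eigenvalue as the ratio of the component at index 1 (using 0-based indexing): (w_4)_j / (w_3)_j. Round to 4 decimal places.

w1 = Gv₀ = (6·1 + 3·0; (-3)·1 + 4·0) = (6, -3)
w2 = Gw1 = (6·6 + 3·(-3); (-3)·6 + 4·(-3)) = (27, -30)
w3 = Gw2 = (72, -201)
w4 = Gw3 = (-171, -1020)
Ratio at component: -1020 / -201 = 5.0746

λ ≈ 5.0746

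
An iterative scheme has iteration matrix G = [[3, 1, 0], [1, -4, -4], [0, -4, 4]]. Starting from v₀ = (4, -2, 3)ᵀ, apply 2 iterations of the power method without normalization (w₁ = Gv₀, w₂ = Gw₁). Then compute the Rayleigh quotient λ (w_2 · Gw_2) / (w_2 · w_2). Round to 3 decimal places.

4.041

w1 = Gv₀ = (3·4 + 1·(-2) + 0·3; 1·4 + (-4)·(-2) + (-4)·3; 0·4 + (-4)·(-2) + 4·3) = (10, 0, 20)
w2 = Gw1 = (3·10 + 1·0 + 0·20; 1·10 + (-4)·0 + (-4)·20; 0·10 + (-4)·0 + 4·20) = (30, -70, 80)
Gw2 = (20, -10, 600)
w2·Gw2 = 30·20 + (-70)·(-10) + 80·600 = 49300; w2·w2 = 30·30 + (-70)·(-70) + 80·80 = 12200
λ ≈ 49300/12200 = 4.041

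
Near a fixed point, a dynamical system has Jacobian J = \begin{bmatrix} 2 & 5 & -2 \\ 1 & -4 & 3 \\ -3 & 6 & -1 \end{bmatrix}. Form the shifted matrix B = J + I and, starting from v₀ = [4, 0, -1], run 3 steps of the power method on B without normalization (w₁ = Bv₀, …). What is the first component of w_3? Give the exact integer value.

B = J + I has rows (3, 5, -2); (1, -3, 3); (-3, 6, 0)
w1 = Bv₀ = (14, 1, -12)
w2 = Bw1 = (71, -25, -36)
w3 = Bw2 = (160, 38, -363)
Requested component of w3: 160

160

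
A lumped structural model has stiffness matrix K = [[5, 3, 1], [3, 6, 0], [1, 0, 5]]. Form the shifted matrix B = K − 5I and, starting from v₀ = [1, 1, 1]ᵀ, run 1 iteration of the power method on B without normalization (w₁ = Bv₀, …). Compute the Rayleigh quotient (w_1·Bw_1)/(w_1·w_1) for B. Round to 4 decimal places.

μ ≈ 3.6364

B = K − 5I has rows (0, 3, 1); (3, 1, 0); (1, 0, 0)
w1 = Bv₀ = (0·1 + 3·1 + 1·1; 3·1 + 1·1 + 0·1; 1·1 + 0·1 + 0·1) = (4, 4, 1)
Bw1 = (13, 16, 4)
w1·Bw1 = 120; w1·w1 = 33; μ ≈ 120/33 = 3.6364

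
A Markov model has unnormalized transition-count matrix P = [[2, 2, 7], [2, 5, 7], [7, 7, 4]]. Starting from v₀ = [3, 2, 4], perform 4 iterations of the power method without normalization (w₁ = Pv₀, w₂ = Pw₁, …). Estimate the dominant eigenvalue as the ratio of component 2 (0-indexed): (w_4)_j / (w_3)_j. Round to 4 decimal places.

w1 = Pv₀ = (2·3 + 2·2 + 7·4; 2·3 + 5·2 + 7·4; 7·3 + 7·2 + 4·4) = (38, 44, 51)
w2 = Pw1 = (2·38 + 2·44 + 7·51; 2·38 + 5·44 + 7·51; 7·38 + 7·44 + 4·51) = (521, 653, 778)
w3 = Pw2 = (7794, 9753, 11330)
w4 = Pw3 = (114404, 143663, 168149)
Ratio at component: 168149 / 11330 = 14.8410

14.8410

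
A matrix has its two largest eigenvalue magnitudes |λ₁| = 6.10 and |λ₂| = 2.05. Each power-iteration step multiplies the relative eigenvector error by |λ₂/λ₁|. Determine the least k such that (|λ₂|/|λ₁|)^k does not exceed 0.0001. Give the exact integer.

|λ₂/λ₁| = 2.05/6.10 = 0.33607
Need k ≥ ln(0.0001) / ln(0.33607) = -9.2103 / -1.0904 ≈ 8.446
Smallest integer k satisfying the bound: 9

9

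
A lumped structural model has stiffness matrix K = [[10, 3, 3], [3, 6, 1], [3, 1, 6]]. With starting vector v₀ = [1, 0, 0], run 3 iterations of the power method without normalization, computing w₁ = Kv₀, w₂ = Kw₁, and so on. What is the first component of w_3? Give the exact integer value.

w1 = Kv₀ = (10·1 + 3·0 + 3·0; 3·1 + 6·0 + 1·0; 3·1 + 1·0 + 6·0) = (10, 3, 3)
w2 = Kw1 = (10·10 + 3·3 + 3·3; 3·10 + 6·3 + 1·3; 3·10 + 1·3 + 6·3) = (118, 51, 51)
w3 = Kw2 = (1486, 711, 711)
The requested component of w3 is 1486.

1486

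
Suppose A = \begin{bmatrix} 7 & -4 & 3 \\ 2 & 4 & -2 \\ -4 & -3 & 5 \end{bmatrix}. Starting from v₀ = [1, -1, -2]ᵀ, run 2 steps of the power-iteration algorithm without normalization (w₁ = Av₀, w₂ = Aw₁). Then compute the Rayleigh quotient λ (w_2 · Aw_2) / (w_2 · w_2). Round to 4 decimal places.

λ ≈ 6.7892

w1 = Av₀ = (7·1 + (-4)·(-1) + 3·(-2); 2·1 + 4·(-1) + (-2)·(-2); (-4)·1 + (-3)·(-1) + 5·(-2)) = (5, 2, -11)
w2 = Aw1 = (7·5 + (-4)·2 + 3·(-11); 2·5 + 4·2 + (-2)·(-11); (-4)·5 + (-3)·2 + 5·(-11)) = (-6, 40, -81)
Aw2 = (-445, 310, -501)
w2·Aw2 = (-6)·(-445) + 40·310 + (-81)·(-501) = 55651; w2·w2 = (-6)·(-6) + 40·40 + (-81)·(-81) = 8197
λ ≈ 55651/8197 = 6.7892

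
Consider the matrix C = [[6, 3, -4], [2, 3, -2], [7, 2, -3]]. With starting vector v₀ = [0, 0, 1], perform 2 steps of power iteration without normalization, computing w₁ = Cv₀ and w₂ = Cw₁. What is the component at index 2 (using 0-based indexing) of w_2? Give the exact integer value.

w1 = Cv₀ = (-4, -2, -3)
w2 = Cw1 = (-18, -8, -23)
The requested component of w2 is -23.

-23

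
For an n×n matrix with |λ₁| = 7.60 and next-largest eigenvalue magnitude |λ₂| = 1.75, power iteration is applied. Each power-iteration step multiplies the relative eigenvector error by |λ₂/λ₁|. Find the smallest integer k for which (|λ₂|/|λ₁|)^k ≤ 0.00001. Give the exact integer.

|λ₂/λ₁| = 1.75/7.60 = 0.23026
Need k ≥ ln(0.00001) / ln(0.23026) = -11.5129 / -1.4685 ≈ 7.840
Smallest integer k satisfying the bound: 8

8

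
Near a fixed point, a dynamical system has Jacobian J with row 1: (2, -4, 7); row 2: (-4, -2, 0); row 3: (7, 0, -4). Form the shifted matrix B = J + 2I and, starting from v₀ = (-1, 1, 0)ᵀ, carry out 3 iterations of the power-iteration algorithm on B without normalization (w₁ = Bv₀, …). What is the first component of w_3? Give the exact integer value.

B = J + 2I has rows (4, -4, 7); (-4, 0, 0); (7, 0, -2)
w1 = Bv₀ = (-8, 4, -7)
w2 = Bw1 = (-97, 32, -42)
w3 = Bw2 = (-810, 388, -595)
Requested component of w3: -810

-810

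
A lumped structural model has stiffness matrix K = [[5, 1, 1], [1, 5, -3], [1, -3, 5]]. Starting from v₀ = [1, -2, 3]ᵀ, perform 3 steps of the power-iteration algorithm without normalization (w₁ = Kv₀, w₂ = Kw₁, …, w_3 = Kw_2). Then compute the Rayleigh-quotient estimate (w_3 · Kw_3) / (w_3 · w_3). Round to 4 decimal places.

7.9692

w1 = Kv₀ = (5·1 + 1·(-2) + 1·3; 1·1 + 5·(-2) + (-3)·3; 1·1 + (-3)·(-2) + 5·3) = (6, -18, 22)
w2 = Kw1 = (5·6 + 1·(-18) + 1·22; 1·6 + 5·(-18) + (-3)·22; 1·6 + (-3)·(-18) + 5·22) = (34, -150, 170)
w3 = Kw2 = (190, -1226, 1334)
Kw3 = (1058, -9942, 10538)
w3·Kw3 = 190·1058 + (-1226)·(-9942) + 1334·10538 = 26447604; w3·w3 = 190·190 + (-1226)·(-1226) + 1334·1334 = 3318732
λ ≈ 26447604/3318732 = 7.9692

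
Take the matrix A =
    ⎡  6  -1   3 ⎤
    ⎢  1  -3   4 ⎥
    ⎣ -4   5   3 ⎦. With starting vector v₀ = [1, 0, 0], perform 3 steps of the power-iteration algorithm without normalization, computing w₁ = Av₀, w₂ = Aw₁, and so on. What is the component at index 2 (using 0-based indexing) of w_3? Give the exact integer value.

w1 = Av₀ = (6·1 + (-1)·0 + 3·0; 1·1 + (-3)·0 + 4·0; (-4)·1 + 5·0 + 3·0) = (6, 1, -4)
w2 = Aw1 = (6·6 + (-1)·1 + 3·(-4); 1·6 + (-3)·1 + 4·(-4); (-4)·6 + 5·1 + 3·(-4)) = (23, -13, -31)
w3 = Aw2 = (58, -62, -250)
The requested component of w3 is -250.

-250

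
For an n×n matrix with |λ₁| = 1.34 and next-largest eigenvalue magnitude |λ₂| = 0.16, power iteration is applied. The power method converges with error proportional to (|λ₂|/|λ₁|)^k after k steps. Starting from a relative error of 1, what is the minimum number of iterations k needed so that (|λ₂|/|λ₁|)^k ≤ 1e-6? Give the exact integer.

7

|λ₂/λ₁| = 0.16/1.34 = 0.11940
Need k ≥ ln(1e-6) / ln(0.11940) = -13.8155 / -2.1253 ≈ 6.501
Smallest integer k satisfying the bound: 7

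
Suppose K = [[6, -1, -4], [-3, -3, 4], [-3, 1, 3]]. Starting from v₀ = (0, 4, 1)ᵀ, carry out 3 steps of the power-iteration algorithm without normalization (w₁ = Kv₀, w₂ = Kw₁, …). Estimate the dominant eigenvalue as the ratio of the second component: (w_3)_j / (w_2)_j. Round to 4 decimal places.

λ ≈ 1.6316

w1 = Kv₀ = (-8, -8, 7)
w2 = Kw1 = (-68, 76, 37)
w3 = Kw2 = (-632, 124, 391)
Ratio at component: 124 / 76 = 1.6316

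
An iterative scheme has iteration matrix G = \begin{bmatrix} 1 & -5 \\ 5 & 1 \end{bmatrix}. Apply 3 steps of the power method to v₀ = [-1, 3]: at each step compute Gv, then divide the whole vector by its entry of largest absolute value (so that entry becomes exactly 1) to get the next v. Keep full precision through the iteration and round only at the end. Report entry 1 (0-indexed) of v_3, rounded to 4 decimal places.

-0.2772

Gv0 = (-16.00000, -2.00000); divide by -16.00000 → v1 = (1.00000, 0.12500)
Gv1 = (0.37500, 5.12500); divide by 5.12500 → v2 = (0.07317, 1.00000)
Gv2 = (-4.92683, 1.36585); divide by -4.92683 → v3 = (1.00000, -0.27723)
Requested entry of v3: -112/404 = -0.2772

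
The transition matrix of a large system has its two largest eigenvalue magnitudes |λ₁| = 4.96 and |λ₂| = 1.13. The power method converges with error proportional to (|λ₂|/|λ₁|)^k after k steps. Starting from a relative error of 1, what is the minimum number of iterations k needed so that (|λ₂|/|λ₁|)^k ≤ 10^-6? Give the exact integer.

10

|λ₂/λ₁| = 1.13/4.96 = 0.22782
Need k ≥ ln(10^-6) / ln(0.22782) = -13.8155 / -1.4792 ≈ 9.340
Smallest integer k satisfying the bound: 10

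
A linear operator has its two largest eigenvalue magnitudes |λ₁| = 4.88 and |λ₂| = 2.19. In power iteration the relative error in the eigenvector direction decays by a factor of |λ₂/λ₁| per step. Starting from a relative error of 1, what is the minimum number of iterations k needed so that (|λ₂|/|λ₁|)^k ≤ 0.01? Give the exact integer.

|λ₂/λ₁| = 2.19/4.88 = 0.44877
Need k ≥ ln(0.01) / ln(0.44877) = -4.6052 / -0.8012 ≈ 5.748
Smallest integer k satisfying the bound: 6

6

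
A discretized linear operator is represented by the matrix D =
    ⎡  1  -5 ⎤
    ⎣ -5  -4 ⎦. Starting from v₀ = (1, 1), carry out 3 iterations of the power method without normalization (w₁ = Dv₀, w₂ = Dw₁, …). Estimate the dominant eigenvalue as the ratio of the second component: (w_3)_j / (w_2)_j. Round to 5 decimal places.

w1 = Dv₀ = (-4, -9)
w2 = Dw1 = (41, 56)
w3 = Dw2 = (-239, -429)
Ratio at component: -429 / 56 = -7.66071

-7.66071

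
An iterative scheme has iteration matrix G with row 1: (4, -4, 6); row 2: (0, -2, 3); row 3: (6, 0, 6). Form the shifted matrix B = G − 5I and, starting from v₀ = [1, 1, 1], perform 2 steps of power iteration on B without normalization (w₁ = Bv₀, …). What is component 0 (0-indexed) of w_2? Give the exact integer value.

B = G − 5I has rows (-1, -4, 6); (0, -7, 3); (6, 0, 1)
w1 = Bv₀ = ((-1)·1 + (-4)·1 + 6·1; 0·1 + (-7)·1 + 3·1; 6·1 + 0·1 + 1·1) = (1, -4, 7)
w2 = Bw1 = ((-1)·1 + (-4)·(-4) + 6·7; 0·1 + (-7)·(-4) + 3·7; 6·1 + 0·(-4) + 1·7) = (57, 49, 13)
Requested component of w2: 57

57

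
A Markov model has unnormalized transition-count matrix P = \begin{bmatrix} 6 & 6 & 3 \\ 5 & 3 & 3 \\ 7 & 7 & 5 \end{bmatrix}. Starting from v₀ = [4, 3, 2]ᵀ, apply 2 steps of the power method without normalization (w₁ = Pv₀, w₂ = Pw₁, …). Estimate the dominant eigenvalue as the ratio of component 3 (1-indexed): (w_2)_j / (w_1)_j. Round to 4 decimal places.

w1 = Pv₀ = (6·4 + 6·3 + 3·2; 5·4 + 3·3 + 3·2; 7·4 + 7·3 + 5·2) = (48, 35, 59)
w2 = Pw1 = (6·48 + 6·35 + 3·59; 5·48 + 3·35 + 3·59; 7·48 + 7·35 + 5·59) = (675, 522, 876)
Ratio at component: 876 / 59 = 14.8475

14.8475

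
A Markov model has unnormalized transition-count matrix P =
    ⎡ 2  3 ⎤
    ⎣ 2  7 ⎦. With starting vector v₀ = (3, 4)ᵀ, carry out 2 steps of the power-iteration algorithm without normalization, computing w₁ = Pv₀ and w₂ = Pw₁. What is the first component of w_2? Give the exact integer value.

w1 = Pv₀ = (2·3 + 3·4; 2·3 + 7·4) = (18, 34)
w2 = Pw1 = (2·18 + 3·34; 2·18 + 7·34) = (138, 274)
The requested component of w2 is 138.

138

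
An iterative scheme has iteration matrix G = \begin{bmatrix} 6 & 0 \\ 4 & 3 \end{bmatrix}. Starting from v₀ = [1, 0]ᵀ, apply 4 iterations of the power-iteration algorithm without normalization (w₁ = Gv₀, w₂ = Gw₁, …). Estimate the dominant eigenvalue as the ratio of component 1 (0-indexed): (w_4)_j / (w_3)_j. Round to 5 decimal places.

w1 = Gv₀ = (6·1 + 0·0; 4·1 + 3·0) = (6, 4)
w2 = Gw1 = (6·6 + 0·4; 4·6 + 3·4) = (36, 36)
w3 = Gw2 = (216, 252)
w4 = Gw3 = (1296, 1620)
Ratio at component: 1620 / 252 = 6.42857

λ ≈ 6.42857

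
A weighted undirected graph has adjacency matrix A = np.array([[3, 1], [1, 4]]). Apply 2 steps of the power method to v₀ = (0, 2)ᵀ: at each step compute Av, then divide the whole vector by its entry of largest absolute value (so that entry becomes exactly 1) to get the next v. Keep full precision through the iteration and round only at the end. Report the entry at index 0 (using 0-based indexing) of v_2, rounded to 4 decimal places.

0.4118

Av0 = (2.00000, 8.00000); divide by 8.00000 → v1 = (0.25000, 1.00000)
Av1 = (1.75000, 4.25000); divide by 4.25000 → v2 = (0.41176, 1.00000)
Requested entry of v2: 14/34 = 0.4118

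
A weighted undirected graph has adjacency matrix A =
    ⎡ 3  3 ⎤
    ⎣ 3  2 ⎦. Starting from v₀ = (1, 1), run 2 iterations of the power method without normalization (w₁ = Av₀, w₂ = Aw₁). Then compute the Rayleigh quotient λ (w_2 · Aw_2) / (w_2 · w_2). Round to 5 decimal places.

w1 = Av₀ = (6, 5)
w2 = Aw1 = (33, 28)
Aw2 = (183, 155)
w2·Aw2 = 33·183 + 28·155 = 10379; w2·w2 = 33·33 + 28·28 = 1873
λ ≈ 10379/1873 = 5.54138

λ ≈ 5.54138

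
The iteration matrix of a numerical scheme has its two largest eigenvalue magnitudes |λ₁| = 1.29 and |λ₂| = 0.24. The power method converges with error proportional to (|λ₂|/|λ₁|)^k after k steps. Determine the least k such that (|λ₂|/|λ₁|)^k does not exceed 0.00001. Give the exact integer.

7

|λ₂/λ₁| = 0.24/1.29 = 0.18605
Need k ≥ ln(0.00001) / ln(0.18605) = -11.5129 / -1.6818 ≈ 6.846
Smallest integer k satisfying the bound: 7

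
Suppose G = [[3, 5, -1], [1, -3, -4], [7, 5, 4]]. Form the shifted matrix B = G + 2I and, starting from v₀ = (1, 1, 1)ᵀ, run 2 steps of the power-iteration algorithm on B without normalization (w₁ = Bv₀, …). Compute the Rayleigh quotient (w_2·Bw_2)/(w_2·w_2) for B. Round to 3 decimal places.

4.881

B = G + 2I has rows (5, 5, -1); (1, -1, -4); (7, 5, 6)
w1 = Bv₀ = (5·1 + 5·1 + (-1)·1; 1·1 + (-1)·1 + (-4)·1; 7·1 + 5·1 + 6·1) = (9, -4, 18)
w2 = Bw1 = (5·9 + 5·(-4) + (-1)·18; 1·9 + (-1)·(-4) + (-4)·18; 7·9 + 5·(-4) + 6·18) = (7, -59, 151)
Bw2 = (-411, -538, 660)
w2·Bw2 = 128525; w2·w2 = 26331; μ ≈ 128525/26331 = 4.881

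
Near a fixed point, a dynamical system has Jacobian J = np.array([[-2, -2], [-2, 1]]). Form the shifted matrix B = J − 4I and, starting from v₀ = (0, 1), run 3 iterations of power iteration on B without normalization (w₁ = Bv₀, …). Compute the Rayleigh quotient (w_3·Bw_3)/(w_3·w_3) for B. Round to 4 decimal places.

B = J − 4I has rows (-6, -2); (-2, -3)
w1 = Bv₀ = ((-6)·0 + (-2)·1; (-2)·0 + (-3)·1) = (-2, -3)
w2 = Bw1 = ((-6)·(-2) + (-2)·(-3); (-2)·(-2) + (-3)·(-3)) = (18, 13)
w3 = Bw2 = (-134, -75)
Bw3 = (954, 493)
w3·Bw3 = -164811; w3·w3 = 23581; μ ≈ -164811/23581 = -6.9891

-6.9891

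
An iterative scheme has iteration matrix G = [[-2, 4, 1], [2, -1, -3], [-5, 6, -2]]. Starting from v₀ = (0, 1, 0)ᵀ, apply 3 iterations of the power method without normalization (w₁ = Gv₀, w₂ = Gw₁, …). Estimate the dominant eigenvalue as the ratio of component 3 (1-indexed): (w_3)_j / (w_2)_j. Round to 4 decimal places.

λ ≈ -1.3684

w1 = Gv₀ = ((-2)·0 + 4·1 + 1·0; 2·0 + (-1)·1 + (-3)·0; (-5)·0 + 6·1 + (-2)·0) = (4, -1, 6)
w2 = Gw1 = ((-2)·4 + 4·(-1) + 1·6; 2·4 + (-1)·(-1) + (-3)·6; (-5)·4 + 6·(-1) + (-2)·6) = (-6, -9, -38)
w3 = Gw2 = (-62, 111, 52)
Ratio at component: 52 / -38 = -1.3684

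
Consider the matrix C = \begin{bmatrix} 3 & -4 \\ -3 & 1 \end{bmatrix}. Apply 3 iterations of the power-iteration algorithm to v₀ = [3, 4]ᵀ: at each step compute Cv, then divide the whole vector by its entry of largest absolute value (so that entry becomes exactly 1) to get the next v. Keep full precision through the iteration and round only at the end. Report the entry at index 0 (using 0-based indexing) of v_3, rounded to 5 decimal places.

Cv0 = (-7.000000, -5.000000); divide by -7.000000 → v1 = (1.000000, 0.714286)
Cv1 = (0.142857, -2.285714); divide by -2.285714 → v2 = (-0.062500, 1.000000)
Cv2 = (-4.187500, 1.187500); divide by -4.187500 → v3 = (1.000000, -0.283582)
Requested entry of v3: -67/-67 = 1.00000

1.00000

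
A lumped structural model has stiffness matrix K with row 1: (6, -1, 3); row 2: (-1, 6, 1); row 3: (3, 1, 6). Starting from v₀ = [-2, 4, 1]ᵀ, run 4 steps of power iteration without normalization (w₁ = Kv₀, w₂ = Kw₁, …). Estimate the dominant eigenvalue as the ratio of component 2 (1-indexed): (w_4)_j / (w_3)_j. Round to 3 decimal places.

λ ≈ 6.571

w1 = Kv₀ = (6·(-2) + (-1)·4 + 3·1; (-1)·(-2) + 6·4 + 1·1; 3·(-2) + 1·4 + 6·1) = (-13, 27, 4)
w2 = Kw1 = (6·(-13) + (-1)·27 + 3·4; (-1)·(-13) + 6·27 + 1·4; 3·(-13) + 1·27 + 6·4) = (-93, 179, 12)
w3 = Kw2 = (-701, 1179, -28)
w4 = Kw3 = (-5469, 7747, -1092)
Ratio at component: 7747 / 1179 = 6.571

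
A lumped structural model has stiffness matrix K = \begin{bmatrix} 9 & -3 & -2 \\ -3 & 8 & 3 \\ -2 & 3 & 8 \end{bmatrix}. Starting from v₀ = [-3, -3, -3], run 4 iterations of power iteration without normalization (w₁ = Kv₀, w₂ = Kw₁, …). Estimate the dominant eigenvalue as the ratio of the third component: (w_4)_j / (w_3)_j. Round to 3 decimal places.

w1 = Kv₀ = (-12, -24, -27)
w2 = Kw1 = (18, -237, -264)
w3 = Kw2 = (1401, -2742, -2859)
w4 = Kw3 = (26553, -34716, -33900)
Ratio at component: -33900 / -2859 = 11.857

11.857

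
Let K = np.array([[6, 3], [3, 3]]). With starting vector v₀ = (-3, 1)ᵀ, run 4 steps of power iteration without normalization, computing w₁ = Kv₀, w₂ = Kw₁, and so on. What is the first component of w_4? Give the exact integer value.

-6561

w1 = Kv₀ = (6·(-3) + 3·1; 3·(-3) + 3·1) = (-15, -6)
w2 = Kw1 = (6·(-15) + 3·(-6); 3·(-15) + 3·(-6)) = (-108, -63)
w3 = Kw2 = (-837, -513)
w4 = Kw3 = (-6561, -4050)
The requested component of w4 is -6561.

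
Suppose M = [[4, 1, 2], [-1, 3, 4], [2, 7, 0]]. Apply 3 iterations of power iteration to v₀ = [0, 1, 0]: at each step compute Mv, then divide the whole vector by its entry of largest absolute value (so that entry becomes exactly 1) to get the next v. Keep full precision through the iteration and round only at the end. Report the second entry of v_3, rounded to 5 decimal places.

Mv0 = (1.000000, 3.000000, 7.000000); divide by 7.000000 → v1 = (0.142857, 0.428571, 1.000000)
Mv1 = (3.000000, 5.142857, 3.285714); divide by 5.142857 → v2 = (0.583333, 1.000000, 0.638889)
Mv2 = (4.611111, 4.972222, 8.166667); divide by 8.166667 → v3 = (0.564626, 0.608844, 1.000000)
Requested entry of v3: 179/294 = 0.60884

0.60884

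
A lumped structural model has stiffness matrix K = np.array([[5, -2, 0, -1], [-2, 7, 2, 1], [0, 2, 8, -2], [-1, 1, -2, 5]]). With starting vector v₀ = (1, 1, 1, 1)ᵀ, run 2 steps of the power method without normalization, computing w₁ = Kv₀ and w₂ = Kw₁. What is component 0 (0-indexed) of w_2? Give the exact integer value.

w1 = Kv₀ = (5·1 + (-2)·1 + 0·1 + (-1)·1; (-2)·1 + 7·1 + 2·1 + 1·1; 0·1 + 2·1 + 8·1 + (-2)·1; (-1)·1 + 1·1 + (-2)·1 + 5·1) = (2, 8, 8, 3)
w2 = Kw1 = (5·2 + (-2)·8 + 0·8 + (-1)·3; (-2)·2 + 7·8 + 2·8 + 1·3; 0·2 + 2·8 + 8·8 + (-2)·3; (-1)·2 + 1·8 + (-2)·8 + 5·3) = (-9, 71, 74, 5)
The requested component of w2 is -9.

-9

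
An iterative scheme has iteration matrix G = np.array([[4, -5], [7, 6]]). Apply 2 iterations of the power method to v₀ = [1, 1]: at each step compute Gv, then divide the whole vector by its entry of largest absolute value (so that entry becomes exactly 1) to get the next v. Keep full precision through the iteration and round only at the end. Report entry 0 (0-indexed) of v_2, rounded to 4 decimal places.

-0.9718

Gv0 = (-1.00000, 13.00000); divide by 13.00000 → v1 = (-0.07692, 1.00000)
Gv1 = (-5.30769, 5.46154); divide by 5.46154 → v2 = (-0.97183, 1.00000)
Requested entry of v2: -69/71 = -0.9718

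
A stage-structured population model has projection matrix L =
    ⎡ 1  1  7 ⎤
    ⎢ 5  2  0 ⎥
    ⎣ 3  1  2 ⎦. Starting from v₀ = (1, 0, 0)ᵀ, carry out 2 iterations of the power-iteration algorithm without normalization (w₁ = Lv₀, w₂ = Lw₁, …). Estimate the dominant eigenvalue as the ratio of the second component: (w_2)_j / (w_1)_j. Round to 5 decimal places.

w1 = Lv₀ = (1, 5, 3)
w2 = Lw1 = (27, 15, 14)
Ratio at component: 15 / 5 = 3.00000

3.00000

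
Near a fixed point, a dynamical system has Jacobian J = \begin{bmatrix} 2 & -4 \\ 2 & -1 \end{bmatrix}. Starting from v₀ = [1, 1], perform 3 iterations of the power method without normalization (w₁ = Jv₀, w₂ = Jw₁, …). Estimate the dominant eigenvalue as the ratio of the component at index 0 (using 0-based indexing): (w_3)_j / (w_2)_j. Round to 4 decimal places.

w1 = Jv₀ = (2·1 + (-4)·1; 2·1 + (-1)·1) = (-2, 1)
w2 = Jw1 = (2·(-2) + (-4)·1; 2·(-2) + (-1)·1) = (-8, -5)
w3 = Jw2 = (4, -11)
Ratio at component: 4 / -8 = -0.5000

λ ≈ -0.5000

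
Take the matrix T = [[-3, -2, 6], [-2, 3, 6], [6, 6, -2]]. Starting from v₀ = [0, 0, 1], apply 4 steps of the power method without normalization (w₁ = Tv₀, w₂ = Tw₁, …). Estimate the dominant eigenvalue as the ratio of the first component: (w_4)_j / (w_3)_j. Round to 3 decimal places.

w1 = Tv₀ = (6, 6, -2)
w2 = Tw1 = (-42, -6, 76)
w3 = Tw2 = (594, 522, -440)
w4 = Tw3 = (-5466, -2262, 7576)
Ratio at component: -5466 / 594 = -9.202

λ ≈ -9.202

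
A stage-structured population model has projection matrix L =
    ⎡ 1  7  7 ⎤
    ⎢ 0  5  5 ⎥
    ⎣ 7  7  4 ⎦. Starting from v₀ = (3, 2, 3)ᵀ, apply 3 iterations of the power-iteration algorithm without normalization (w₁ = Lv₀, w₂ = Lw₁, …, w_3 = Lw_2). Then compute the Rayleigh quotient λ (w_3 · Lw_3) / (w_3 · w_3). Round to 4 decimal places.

λ ≈ 13.8798

w1 = Lv₀ = (38, 25, 47)
w2 = Lw1 = (542, 360, 629)
w3 = Lw2 = (7465, 4945, 8830)
Lw3 = (103890, 68875, 122190)
w3·Lw3 = 7465·103890 + 4945·68875 + 8830·122190 = 2195063425; w3·w3 = 7465·7465 + 4945·4945 + 8830·8830 = 158148150
λ ≈ 2195063425/158148150 = 13.8798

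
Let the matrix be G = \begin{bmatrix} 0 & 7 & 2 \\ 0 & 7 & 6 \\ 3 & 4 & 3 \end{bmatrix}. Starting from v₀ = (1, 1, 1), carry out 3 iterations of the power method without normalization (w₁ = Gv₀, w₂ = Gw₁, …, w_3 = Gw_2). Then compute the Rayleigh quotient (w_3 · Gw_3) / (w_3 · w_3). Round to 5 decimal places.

λ ≈ 11.41981

w1 = Gv₀ = (0·1 + 7·1 + 2·1; 0·1 + 7·1 + 6·1; 3·1 + 4·1 + 3·1) = (9, 13, 10)
w2 = Gw1 = (0·9 + 7·13 + 2·10; 0·9 + 7·13 + 6·10; 3·9 + 4·13 + 3·10) = (111, 151, 109)
w3 = Gw2 = (1275, 1711, 1264)
Gw3 = (14505, 19561, 14461)
w3·Gw3 = 1275·14505 + 1711·19561 + 1264·14461 = 70241450; w3·w3 = 1275·1275 + 1711·1711 + 1264·1264 = 6150842
λ ≈ 70241450/6150842 = 11.41981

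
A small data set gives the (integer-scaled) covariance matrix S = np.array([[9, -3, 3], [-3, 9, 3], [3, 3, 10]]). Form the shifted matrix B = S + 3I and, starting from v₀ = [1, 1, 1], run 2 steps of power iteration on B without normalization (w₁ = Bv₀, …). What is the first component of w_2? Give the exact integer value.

165

B = S + 3I has rows (12, -3, 3); (-3, 12, 3); (3, 3, 13)
w1 = Bv₀ = (12·1 + (-3)·1 + 3·1; (-3)·1 + 12·1 + 3·1; 3·1 + 3·1 + 13·1) = (12, 12, 19)
w2 = Bw1 = (12·12 + (-3)·12 + 3·19; (-3)·12 + 12·12 + 3·19; 3·12 + 3·12 + 13·19) = (165, 165, 319)
Requested component of w2: 165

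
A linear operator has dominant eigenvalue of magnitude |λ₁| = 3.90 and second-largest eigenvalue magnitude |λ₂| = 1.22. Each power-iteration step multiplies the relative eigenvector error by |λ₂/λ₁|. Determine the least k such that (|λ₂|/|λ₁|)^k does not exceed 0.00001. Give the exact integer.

10

|λ₂/λ₁| = 1.22/3.90 = 0.31282
Need k ≥ ln(0.00001) / ln(0.31282) = -11.5129 / -1.1621 ≈ 9.907
Smallest integer k satisfying the bound: 10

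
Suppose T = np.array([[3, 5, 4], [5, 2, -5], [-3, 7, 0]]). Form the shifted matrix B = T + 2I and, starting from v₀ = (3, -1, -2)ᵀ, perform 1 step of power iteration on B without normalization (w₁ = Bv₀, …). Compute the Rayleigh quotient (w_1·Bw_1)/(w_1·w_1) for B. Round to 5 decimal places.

B = T + 2I has rows (5, 5, 4); (5, 4, -5); (-3, 7, 2)
w1 = Bv₀ = (5·3 + 5·(-1) + 4·(-2); 5·3 + 4·(-1) + (-5)·(-2); (-3)·3 + 7·(-1) + 2·(-2)) = (2, 21, -20)
Bw1 = (35, 194, 101)
w1·Bw1 = 2124; w1·w1 = 845; μ ≈ 2124/845 = 2.51361

2.51361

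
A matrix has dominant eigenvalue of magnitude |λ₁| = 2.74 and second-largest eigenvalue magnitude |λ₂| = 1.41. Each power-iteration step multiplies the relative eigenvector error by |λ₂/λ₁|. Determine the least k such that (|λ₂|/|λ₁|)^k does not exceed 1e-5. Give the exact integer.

|λ₂/λ₁| = 1.41/2.74 = 0.51460
Need k ≥ ln(1e-5) / ln(0.51460) = -11.5129 / -0.6644 ≈ 17.329
Smallest integer k satisfying the bound: 18

18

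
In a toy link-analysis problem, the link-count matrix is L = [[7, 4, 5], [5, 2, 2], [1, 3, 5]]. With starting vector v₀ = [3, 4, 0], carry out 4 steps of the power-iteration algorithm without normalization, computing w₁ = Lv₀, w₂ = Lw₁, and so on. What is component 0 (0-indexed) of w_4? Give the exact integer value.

w1 = Lv₀ = (37, 23, 15)
w2 = Lw1 = (426, 261, 181)
w3 = Lw2 = (4931, 3014, 2114)
w4 = Lw3 = (57143, 34911, 24543)
The requested component of w4 is 57143.

57143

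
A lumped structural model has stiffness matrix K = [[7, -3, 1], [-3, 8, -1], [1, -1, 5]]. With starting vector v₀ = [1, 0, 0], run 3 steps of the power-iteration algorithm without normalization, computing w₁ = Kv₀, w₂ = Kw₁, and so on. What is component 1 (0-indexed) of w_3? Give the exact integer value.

-560

w1 = Kv₀ = (7, -3, 1)
w2 = Kw1 = (59, -46, 15)
w3 = Kw2 = (566, -560, 180)
The requested component of w3 is -560.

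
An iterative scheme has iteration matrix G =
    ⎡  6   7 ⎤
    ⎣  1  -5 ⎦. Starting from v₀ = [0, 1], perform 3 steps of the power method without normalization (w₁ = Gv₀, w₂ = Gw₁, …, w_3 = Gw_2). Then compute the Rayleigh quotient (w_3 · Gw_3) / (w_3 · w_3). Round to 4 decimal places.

w1 = Gv₀ = (7, -5)
w2 = Gw1 = (7, 32)
w3 = Gw2 = (266, -153)
Gw3 = (525, 1031)
w3·Gw3 = 266·525 + (-153)·1031 = -18093; w3·w3 = 266·266 + (-153)·(-153) = 94165
λ ≈ -18093/94165 = -0.1921

λ ≈ -0.1921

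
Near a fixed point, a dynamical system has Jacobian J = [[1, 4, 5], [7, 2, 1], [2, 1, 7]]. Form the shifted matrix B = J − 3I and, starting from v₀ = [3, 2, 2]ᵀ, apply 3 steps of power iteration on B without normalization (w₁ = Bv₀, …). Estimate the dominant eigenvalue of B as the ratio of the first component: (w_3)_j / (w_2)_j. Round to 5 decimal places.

B = J − 3I has rows (-2, 4, 5); (7, -1, 1); (2, 1, 4)
w1 = Bv₀ = (12, 21, 16)
w2 = Bw1 = (140, 79, 109)
w3 = Bw2 = (581, 1010, 795)
Ratio: 581/140 = 4.15000

μ ≈ 4.15000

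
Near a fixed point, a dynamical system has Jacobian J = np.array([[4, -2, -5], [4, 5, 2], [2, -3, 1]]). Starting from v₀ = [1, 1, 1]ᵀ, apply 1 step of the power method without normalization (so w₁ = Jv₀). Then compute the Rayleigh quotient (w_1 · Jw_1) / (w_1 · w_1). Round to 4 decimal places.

λ ≈ 4.4231

w1 = Jv₀ = (4·1 + (-2)·1 + (-5)·1; 4·1 + 5·1 + 2·1; 2·1 + (-3)·1 + 1·1) = (-3, 11, 0)
Jw1 = (-34, 43, -39)
w1·Jw1 = (-3)·(-34) + 11·43 + 0·(-39) = 575; w1·w1 = (-3)·(-3) + 11·11 + 0·0 = 130
λ ≈ 575/130 = 4.4231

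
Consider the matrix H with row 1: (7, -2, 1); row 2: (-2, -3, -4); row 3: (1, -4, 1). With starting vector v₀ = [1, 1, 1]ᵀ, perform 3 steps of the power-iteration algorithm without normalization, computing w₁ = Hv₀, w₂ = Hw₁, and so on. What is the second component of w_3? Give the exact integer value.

-345

w1 = Hv₀ = (6, -9, -2)
w2 = Hw1 = (58, 23, 40)
w3 = Hw2 = (400, -345, 6)
The requested component of w3 is -345.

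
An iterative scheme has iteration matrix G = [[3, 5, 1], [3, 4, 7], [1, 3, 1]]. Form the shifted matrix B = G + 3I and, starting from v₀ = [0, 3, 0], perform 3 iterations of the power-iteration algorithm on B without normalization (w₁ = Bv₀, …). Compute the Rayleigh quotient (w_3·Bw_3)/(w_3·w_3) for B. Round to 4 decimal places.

μ ≈ 12.6038

B = G + 3I has rows (6, 5, 1); (3, 7, 7); (1, 3, 4)
w1 = Bv₀ = (15, 21, 9)
w2 = Bw1 = (204, 255, 114)
w3 = Bw2 = (2613, 3195, 1425)
Bw3 = (33078, 40179, 17898)
w3·Bw3 = 240309369; w3·w3 = 19066419; μ ≈ 240309369/19066419 = 12.6038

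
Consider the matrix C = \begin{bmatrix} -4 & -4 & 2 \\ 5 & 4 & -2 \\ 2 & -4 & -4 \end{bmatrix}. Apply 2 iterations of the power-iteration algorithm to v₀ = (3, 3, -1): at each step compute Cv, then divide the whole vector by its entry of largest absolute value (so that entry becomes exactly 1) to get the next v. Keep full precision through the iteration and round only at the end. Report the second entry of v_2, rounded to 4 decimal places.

Cv0 = (-26.00000, 29.00000, -2.00000); divide by 29.00000 → v1 = (-0.89655, 1.00000, -0.06897)
Cv1 = (-0.55172, -0.34483, -5.51724); divide by -5.51724 → v2 = (0.10000, 0.06250, 1.00000)
Requested entry of v2: -10/-160 = 0.0625

0.0625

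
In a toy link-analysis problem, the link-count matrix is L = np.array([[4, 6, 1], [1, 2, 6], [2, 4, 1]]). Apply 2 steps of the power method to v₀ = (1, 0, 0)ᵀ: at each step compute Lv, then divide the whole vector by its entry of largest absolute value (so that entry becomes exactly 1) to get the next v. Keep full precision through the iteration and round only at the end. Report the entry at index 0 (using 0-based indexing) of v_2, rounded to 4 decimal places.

1.0000

Lv0 = (4.00000, 1.00000, 2.00000); divide by 4.00000 → v1 = (1.00000, 0.25000, 0.50000)
Lv1 = (6.00000, 4.50000, 3.50000); divide by 6.00000 → v2 = (1.00000, 0.75000, 0.58333)
Requested entry of v2: 24/24 = 1.0000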